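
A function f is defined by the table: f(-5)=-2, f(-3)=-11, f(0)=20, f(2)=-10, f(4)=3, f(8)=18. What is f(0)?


Reading from the table at x = 0

20


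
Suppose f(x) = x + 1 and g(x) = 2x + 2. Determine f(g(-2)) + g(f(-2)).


f(g(-2)) = -1
g(f(-2)) = 0
Sum = -1

-1


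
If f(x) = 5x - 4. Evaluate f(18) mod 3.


2


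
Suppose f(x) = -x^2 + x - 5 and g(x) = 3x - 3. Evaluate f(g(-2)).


g(-2) = -9
f(-9) = (-1)*(-9)^2 + 1*(-9) - 5 = -95

-95


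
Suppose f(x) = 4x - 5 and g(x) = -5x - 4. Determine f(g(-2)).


g(-2) = 6
f(6) = 19

19


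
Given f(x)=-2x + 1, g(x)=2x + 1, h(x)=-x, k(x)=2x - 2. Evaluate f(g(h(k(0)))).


k(0) = -2
h(-2) = 2
g(2) = 5
f(5) = -9

-9


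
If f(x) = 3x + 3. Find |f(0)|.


3


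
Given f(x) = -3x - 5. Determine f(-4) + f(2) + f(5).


f(-4) = 7
f(2) = -11
f(5) = -20
Sum = -24

-24


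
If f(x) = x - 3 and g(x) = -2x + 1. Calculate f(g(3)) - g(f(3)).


f(g(3)) = -8
g(f(3)) = 1
Difference = -9

-9


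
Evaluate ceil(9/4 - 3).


0


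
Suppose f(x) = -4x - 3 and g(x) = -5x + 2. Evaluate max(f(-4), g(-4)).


22


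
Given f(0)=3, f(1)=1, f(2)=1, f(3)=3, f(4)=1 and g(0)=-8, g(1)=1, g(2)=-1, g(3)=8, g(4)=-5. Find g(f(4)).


f(4) = 1
g(1) = 1

1


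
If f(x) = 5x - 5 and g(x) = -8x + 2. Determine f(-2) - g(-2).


f(-2) = -15
g(-2) = 18
Difference = -33

-33


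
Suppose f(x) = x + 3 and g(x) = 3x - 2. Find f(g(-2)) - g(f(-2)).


f(g(-2)) = -5
g(f(-2)) = 1
Difference = -6

-6


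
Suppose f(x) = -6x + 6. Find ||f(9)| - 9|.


f(9) = -48
|-48| = 48
|48 - 9| = 39

39


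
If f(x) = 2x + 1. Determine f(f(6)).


27


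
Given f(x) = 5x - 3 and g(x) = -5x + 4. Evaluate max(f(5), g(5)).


22


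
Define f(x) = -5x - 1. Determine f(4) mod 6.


f(4) = -21
-21 mod 6 = 3

3


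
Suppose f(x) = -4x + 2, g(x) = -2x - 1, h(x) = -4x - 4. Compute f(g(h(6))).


h(6) = -28
g(-28) = 55
f(55) = -218

-218


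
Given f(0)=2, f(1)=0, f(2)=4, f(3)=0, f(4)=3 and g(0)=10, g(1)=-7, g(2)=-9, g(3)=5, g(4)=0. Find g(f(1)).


f(1) = 0
g(0) = 10

10


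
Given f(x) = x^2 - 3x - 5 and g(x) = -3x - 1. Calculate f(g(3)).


g(3) = -10
f(-10) = 1*(-10)^2 - 3*(-10) - 5 = 125

125


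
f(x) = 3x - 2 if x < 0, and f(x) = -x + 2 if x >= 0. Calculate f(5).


5 satisfies x >= 0
f(5) = -3

-3


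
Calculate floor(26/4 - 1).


26/4 = 6.5
6.5 - 1 = 5.5
floor(5.5) = 5

5


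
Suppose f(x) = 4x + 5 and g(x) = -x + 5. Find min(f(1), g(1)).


f(1) = 9
g(1) = 4
min = 4

4


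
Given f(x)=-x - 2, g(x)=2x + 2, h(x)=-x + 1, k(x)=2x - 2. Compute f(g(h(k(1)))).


k(1) = 0
h(0) = 1
g(1) = 4
f(4) = -6

-6


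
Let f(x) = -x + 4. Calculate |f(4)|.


f(4) = 0
|0| = 0

0


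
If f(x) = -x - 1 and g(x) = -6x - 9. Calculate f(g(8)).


g(8) = -57
f(-57) = 56

56


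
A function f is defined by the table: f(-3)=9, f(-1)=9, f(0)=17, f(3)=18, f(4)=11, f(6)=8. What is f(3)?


Reading from the table at x = 3

18


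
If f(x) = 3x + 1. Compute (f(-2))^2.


f(-2) = -5
(-5)^2 = 25

25


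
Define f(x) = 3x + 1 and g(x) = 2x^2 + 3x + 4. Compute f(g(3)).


g(3) = 31
f(31) = 94

94


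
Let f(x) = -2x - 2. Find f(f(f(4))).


f(4) = -10
f(-10) = 18
f(18) = -38

-38


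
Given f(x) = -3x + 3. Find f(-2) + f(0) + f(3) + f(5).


f(-2) = 9
f(0) = 3
f(3) = -6
f(5) = -12
Sum = -6

-6


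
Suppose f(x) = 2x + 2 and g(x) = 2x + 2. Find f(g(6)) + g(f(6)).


60


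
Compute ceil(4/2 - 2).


4/2 = 2
2 - 2 = 0
ceil(0) = 0

0


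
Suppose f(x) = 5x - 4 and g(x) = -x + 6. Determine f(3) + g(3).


f(3) = 11
g(3) = 3
Sum = 14

14


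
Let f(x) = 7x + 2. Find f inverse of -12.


Solve 7x + 2 = -12
x = (-12 - 2) / 7 = -2

-2


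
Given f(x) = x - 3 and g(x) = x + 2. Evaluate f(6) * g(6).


f(6) = 3
g(6) = 8
Product = 24

24


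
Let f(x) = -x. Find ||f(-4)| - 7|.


f(-4) = 4
|4| = 4
|4 - 7| = 3

3


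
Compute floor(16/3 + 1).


16/3 = 5.3333
5.3333 + 1 = 6.3333
floor(6.3333) = 6

6


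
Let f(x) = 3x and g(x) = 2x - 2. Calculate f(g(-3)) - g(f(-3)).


f(g(-3)) = -24
g(f(-3)) = -20
Difference = -4

-4


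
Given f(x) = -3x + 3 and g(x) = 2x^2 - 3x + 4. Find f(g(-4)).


g(-4) = 48
f(48) = -141

-141


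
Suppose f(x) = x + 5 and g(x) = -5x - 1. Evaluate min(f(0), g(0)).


-1


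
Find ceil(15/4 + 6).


15/4 = 3.75
3.75 + 6 = 9.75
ceil(9.75) = 10

10


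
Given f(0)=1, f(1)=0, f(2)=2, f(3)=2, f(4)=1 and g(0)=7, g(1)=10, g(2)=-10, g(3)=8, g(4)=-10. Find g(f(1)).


f(1) = 0
g(0) = 7

7


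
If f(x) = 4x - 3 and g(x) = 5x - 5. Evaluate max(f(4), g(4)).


15


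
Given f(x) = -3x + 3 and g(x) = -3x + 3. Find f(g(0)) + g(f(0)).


f(g(0)) = -6
g(f(0)) = -6
Sum = -12

-12


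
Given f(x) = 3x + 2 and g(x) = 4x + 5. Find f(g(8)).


g(8) = 37
f(37) = 113

113


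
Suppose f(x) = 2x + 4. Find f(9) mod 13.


f(9) = 22
22 mod 13 = 9

9


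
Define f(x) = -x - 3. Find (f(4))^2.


f(4) = -7
(-7)^2 = 49

49


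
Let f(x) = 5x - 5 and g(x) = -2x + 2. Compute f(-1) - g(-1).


f(-1) = -10
g(-1) = 4
Difference = -14

-14


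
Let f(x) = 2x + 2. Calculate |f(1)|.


f(1) = 4
|4| = 4

4


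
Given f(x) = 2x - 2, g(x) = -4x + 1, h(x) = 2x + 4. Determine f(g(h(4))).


-96


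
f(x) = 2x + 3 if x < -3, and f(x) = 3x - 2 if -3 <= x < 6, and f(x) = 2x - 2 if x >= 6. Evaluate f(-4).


-4 satisfies x < -3
f(-4) = -5

-5


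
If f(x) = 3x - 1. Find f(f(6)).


f(6) = 17
f(17) = 50

50


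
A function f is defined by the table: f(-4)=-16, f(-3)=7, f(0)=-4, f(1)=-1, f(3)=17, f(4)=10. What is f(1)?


Reading from the table at x = 1

-1


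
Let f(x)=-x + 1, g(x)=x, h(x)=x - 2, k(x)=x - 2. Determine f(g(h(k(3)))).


k(3) = 1
h(1) = -1
g(-1) = -1
f(-1) = 2

2


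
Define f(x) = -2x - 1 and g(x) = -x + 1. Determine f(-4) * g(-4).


f(-4) = 7
g(-4) = 5
Product = 35

35


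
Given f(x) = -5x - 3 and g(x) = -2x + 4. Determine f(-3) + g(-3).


f(-3) = 12
g(-3) = 10
Sum = 22

22


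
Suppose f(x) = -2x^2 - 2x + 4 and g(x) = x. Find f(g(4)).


g(4) = 4
f(4) = (-2)*(4)^2 - 2*(4) + 4 = -36

-36


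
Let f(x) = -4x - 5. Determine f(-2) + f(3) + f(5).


f(-2) = 3
f(3) = -17
f(5) = -25
Sum = -39

-39


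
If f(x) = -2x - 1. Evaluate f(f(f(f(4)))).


f(4) = -9
f(-9) = 17
f(17) = -35
f(-35) = 69

69


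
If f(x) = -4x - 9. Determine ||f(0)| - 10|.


f(0) = -9
|-9| = 9
|9 - 10| = 1

1


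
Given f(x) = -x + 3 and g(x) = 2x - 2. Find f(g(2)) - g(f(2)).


f(g(2)) = 1
g(f(2)) = 0
Difference = 1

1


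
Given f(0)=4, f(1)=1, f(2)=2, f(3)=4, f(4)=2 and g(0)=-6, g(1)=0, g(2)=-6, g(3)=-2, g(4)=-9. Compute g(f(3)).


f(3) = 4
g(4) = -9

-9


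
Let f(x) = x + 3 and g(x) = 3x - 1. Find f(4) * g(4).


f(4) = 7
g(4) = 11
Product = 77

77


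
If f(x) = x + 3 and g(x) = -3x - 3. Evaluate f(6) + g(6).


f(6) = 9
g(6) = -21
Sum = -12

-12


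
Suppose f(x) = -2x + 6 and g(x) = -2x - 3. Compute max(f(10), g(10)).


f(10) = -14
g(10) = -23
max = -14

-14


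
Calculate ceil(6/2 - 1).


6/2 = 3
3 - 1 = 2
ceil(2) = 2

2


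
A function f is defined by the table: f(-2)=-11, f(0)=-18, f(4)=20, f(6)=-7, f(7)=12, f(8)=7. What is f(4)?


Reading from the table at x = 4

20


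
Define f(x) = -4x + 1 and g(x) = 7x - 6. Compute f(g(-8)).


g(-8) = -62
f(-62) = 249

249


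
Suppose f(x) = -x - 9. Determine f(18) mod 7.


1


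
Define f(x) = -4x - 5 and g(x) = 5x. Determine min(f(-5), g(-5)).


f(-5) = 15
g(-5) = -25
min = -25

-25


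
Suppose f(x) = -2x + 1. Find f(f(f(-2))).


f(-2) = 5
f(5) = -9
f(-9) = 19

19


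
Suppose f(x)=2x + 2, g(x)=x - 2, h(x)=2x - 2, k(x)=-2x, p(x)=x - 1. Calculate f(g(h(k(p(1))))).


p(1) = 0
k(0) = 0
h(0) = -2
g(-2) = -4
f(-4) = -6

-6


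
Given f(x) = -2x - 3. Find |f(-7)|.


f(-7) = 11
|11| = 11

11


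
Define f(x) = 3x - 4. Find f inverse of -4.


Solve 3x - 4 = -4
x = (-4 + 4) / 3 = 0

0


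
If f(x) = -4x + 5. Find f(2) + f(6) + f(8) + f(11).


-88


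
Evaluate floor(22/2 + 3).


14


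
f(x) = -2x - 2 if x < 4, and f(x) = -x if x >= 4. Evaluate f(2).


-6


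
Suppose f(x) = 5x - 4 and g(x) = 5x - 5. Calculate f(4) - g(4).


f(4) = 16
g(4) = 15
Difference = 1

1


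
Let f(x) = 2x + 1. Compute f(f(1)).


f(1) = 3
f(3) = 7

7


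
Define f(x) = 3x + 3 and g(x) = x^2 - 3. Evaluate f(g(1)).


g(1) = -2
f(-2) = -3

-3


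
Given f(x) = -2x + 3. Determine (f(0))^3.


f(0) = 3
(3)^3 = 27

27


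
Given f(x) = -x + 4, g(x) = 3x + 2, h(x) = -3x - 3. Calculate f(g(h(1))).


h(1) = -6
g(-6) = -16
f(-16) = 20

20


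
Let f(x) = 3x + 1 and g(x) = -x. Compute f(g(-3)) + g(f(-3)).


f(g(-3)) = 10
g(f(-3)) = 8
Sum = 18

18


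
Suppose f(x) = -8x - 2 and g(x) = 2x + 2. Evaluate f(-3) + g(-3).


f(-3) = 22
g(-3) = -4
Sum = 18

18


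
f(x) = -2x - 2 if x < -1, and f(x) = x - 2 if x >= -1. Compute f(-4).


6


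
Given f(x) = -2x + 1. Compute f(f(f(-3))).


f(-3) = 7
f(7) = -13
f(-13) = 27

27


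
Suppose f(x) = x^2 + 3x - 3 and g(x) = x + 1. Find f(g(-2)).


g(-2) = -1
f(-1) = 1*(-1)^2 + 3*(-1) - 3 = -5

-5


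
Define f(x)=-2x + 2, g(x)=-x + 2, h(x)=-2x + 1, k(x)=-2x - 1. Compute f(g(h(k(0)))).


k(0) = -1
h(-1) = 3
g(3) = -1
f(-1) = 4

4


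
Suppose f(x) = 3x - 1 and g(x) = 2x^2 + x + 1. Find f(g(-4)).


g(-4) = 29
f(29) = 86

86


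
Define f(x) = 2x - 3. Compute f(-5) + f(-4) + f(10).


f(-5) = -13
f(-4) = -11
f(10) = 17
Sum = -7

-7


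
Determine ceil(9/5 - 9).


-7


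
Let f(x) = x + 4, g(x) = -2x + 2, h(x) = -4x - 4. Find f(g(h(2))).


h(2) = -12
g(-12) = 26
f(26) = 30

30


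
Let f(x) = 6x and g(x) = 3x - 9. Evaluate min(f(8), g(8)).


f(8) = 48
g(8) = 15
min = 15

15


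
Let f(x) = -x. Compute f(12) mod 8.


4


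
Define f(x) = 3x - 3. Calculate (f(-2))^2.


f(-2) = -9
(-9)^2 = 81

81


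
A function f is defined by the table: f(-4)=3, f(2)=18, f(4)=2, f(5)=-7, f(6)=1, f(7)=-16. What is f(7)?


Reading from the table at x = 7

-16


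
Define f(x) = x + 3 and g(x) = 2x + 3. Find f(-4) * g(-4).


5


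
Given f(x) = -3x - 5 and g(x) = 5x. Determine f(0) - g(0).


f(0) = -5
g(0) = 0
Difference = -5

-5


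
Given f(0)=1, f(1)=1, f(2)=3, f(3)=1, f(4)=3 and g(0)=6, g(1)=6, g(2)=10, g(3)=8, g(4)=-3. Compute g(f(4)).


f(4) = 3
g(3) = 8

8


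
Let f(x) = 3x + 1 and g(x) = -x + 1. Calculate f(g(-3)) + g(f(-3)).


22


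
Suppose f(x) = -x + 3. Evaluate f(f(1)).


f(1) = 2
f(2) = 1

1


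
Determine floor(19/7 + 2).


19/7 = 2.7143
2.7143 + 2 = 4.7143
floor(4.7143) = 4

4


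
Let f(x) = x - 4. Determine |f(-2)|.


f(-2) = -6
|-6| = 6

6


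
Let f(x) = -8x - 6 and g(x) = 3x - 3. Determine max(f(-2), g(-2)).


10


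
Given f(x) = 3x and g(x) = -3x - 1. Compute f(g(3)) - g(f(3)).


-2


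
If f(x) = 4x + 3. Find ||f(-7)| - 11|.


f(-7) = -25
|-25| = 25
|25 - 11| = 14

14


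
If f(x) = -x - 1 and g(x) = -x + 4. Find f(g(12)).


g(12) = -8
f(-8) = 7

7


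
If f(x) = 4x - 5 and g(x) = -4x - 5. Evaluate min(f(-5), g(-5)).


f(-5) = -25
g(-5) = 15
min = -25

-25


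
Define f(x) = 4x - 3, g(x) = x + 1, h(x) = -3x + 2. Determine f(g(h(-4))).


h(-4) = 14
g(14) = 15
f(15) = 57

57


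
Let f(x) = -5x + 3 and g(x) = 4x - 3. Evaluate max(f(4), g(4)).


f(4) = -17
g(4) = 13
max = 13

13


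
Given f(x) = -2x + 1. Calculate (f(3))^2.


25


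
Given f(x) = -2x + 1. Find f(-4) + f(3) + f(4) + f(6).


-14


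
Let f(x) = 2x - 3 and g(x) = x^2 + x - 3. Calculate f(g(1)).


-5


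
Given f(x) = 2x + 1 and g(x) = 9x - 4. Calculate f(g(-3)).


-61


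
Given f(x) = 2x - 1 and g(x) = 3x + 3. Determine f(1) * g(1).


f(1) = 1
g(1) = 6
Product = 6

6


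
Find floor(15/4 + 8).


15/4 = 3.75
3.75 + 8 = 11.75
floor(11.75) = 11

11


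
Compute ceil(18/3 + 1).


18/3 = 6
6 + 1 = 7
ceil(7) = 7

7


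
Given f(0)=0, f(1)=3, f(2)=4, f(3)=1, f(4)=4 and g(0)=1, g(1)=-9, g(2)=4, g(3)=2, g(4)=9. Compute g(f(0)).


1


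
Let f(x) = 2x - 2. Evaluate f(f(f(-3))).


f(-3) = -8
f(-8) = -18
f(-18) = -38

-38


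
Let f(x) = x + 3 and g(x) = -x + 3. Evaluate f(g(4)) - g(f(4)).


f(g(4)) = 2
g(f(4)) = -4
Difference = 6

6


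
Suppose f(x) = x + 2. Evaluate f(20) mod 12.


f(20) = 22
22 mod 12 = 10

10


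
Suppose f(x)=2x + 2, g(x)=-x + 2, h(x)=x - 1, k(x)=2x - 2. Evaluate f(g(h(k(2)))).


k(2) = 2
h(2) = 1
g(1) = 1
f(1) = 4

4


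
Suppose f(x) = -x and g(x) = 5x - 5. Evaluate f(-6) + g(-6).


f(-6) = 6
g(-6) = -35
Sum = -29

-29


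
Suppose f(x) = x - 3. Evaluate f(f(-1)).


f(-1) = -4
f(-4) = -7

-7


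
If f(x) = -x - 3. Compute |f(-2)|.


f(-2) = -1
|-1| = 1

1


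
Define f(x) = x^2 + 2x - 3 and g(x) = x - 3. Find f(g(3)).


g(3) = 0
f(0) = 1*(0)^2 + 2*(0) - 3 = -3

-3


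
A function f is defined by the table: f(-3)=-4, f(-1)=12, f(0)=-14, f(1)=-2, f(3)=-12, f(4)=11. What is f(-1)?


Reading from the table at x = -1

12


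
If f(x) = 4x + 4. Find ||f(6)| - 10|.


f(6) = 28
|28| = 28
|28 - 10| = 18

18


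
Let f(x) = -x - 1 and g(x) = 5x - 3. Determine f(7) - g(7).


f(7) = -8
g(7) = 32
Difference = -40

-40


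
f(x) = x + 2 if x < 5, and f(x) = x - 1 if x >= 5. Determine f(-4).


-4 satisfies x < 5
f(-4) = -2

-2


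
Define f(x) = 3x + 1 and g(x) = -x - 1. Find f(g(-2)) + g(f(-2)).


8


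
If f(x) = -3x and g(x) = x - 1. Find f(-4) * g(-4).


f(-4) = 12
g(-4) = -5
Product = -60

-60


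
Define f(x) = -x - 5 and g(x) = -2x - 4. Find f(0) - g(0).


f(0) = -5
g(0) = -4
Difference = -1

-1


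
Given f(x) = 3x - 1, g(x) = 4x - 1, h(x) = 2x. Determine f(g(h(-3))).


h(-3) = -6
g(-6) = -25
f(-25) = -76

-76


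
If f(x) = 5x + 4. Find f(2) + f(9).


f(2) = 14
f(9) = 49
Sum = 63

63


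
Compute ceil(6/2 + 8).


6/2 = 3
3 + 8 = 11
ceil(11) = 11

11


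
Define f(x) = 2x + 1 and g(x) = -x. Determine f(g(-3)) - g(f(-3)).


2


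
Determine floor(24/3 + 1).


24/3 = 8
8 + 1 = 9
floor(9) = 9

9


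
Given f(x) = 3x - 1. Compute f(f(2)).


f(2) = 5
f(5) = 14

14


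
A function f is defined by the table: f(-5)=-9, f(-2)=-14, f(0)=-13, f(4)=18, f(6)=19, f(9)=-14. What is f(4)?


Reading from the table at x = 4

18


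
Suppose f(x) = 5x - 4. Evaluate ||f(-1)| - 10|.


f(-1) = -9
|-9| = 9
|9 - 10| = 1

1


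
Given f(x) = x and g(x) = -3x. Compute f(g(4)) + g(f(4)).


f(g(4)) = -12
g(f(4)) = -12
Sum = -24

-24


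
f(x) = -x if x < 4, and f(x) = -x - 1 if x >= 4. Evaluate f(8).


8 satisfies x >= 4
f(8) = -9

-9


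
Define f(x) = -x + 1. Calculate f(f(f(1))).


f(1) = 0
f(0) = 1
f(1) = 0

0


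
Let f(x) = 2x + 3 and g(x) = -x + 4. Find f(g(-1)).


g(-1) = 5
f(5) = 13

13


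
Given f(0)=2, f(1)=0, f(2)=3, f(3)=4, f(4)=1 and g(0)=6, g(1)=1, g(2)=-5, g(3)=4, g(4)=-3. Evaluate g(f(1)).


f(1) = 0
g(0) = 6

6


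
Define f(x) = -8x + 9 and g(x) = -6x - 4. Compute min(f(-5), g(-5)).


f(-5) = 49
g(-5) = 26
min = 26

26


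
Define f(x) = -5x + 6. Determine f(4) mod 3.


f(4) = -14
-14 mod 3 = 1

1


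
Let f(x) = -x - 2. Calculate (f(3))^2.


f(3) = -5
(-5)^2 = 25

25


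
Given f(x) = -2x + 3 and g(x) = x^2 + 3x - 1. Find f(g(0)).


g(0) = -1
f(-1) = 5

5


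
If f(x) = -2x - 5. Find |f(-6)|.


f(-6) = 7
|7| = 7

7


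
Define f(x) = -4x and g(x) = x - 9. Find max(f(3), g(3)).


f(3) = -12
g(3) = -6
max = -6

-6


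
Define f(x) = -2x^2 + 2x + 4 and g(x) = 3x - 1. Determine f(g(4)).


g(4) = 11
f(11) = (-2)*(11)^2 + 2*(11) + 4 = -216

-216


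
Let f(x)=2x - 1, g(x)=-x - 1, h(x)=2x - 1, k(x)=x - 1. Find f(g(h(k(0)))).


k(0) = -1
h(-1) = -3
g(-3) = 2
f(2) = 3

3


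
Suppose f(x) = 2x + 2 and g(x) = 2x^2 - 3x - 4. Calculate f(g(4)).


34


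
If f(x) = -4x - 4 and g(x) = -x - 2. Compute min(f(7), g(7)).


-32


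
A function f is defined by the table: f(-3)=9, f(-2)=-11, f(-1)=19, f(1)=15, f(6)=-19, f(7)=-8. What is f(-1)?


Reading from the table at x = -1

19


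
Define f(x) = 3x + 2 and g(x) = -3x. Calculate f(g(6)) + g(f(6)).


f(g(6)) = -52
g(f(6)) = -60
Sum = -112

-112


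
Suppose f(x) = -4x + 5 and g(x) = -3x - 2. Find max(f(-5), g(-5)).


f(-5) = 25
g(-5) = 13
max = 25

25


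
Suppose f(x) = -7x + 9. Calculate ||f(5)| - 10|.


16


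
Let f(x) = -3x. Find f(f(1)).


f(1) = -3
f(-3) = 9

9


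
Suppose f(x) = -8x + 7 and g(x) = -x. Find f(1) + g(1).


f(1) = -1
g(1) = -1
Sum = -2

-2


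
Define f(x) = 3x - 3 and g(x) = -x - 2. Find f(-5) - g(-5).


-21


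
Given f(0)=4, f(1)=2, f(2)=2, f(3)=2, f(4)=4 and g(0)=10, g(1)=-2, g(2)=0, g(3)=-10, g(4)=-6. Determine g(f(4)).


-6


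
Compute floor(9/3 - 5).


9/3 = 3
3 - 5 = -2
floor(-2) = -2

-2


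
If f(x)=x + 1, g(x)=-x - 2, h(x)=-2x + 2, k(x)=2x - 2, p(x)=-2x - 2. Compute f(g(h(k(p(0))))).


p(0) = -2
k(-2) = -6
h(-6) = 14
g(14) = -16
f(-16) = -15

-15


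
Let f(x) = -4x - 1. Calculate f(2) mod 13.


4


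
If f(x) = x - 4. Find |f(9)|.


f(9) = 5
|5| = 5

5


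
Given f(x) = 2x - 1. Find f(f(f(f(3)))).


f(3) = 5
f(5) = 9
f(9) = 17
f(17) = 33

33


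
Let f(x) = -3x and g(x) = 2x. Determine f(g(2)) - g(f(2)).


0


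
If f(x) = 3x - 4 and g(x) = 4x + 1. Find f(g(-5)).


g(-5) = -19
f(-19) = -61

-61


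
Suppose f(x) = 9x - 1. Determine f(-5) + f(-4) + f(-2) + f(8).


f(-5) = -46
f(-4) = -37
f(-2) = -19
f(8) = 71
Sum = -31

-31


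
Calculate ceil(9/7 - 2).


9/7 = 1.2857
1.2857 - 2 = -0.7143
ceil(-0.7143) = 0

0


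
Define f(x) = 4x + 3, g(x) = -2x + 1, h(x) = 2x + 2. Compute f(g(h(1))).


h(1) = 4
g(4) = -7
f(-7) = -25

-25


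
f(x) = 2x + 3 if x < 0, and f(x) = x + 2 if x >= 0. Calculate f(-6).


-6 satisfies x < 0
f(-6) = -9

-9


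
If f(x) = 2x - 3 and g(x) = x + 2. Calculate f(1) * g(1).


f(1) = -1
g(1) = 3
Product = -3

-3


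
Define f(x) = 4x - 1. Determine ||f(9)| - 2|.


f(9) = 35
|35| = 35
|35 - 2| = 33

33


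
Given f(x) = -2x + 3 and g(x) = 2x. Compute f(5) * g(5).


f(5) = -7
g(5) = 10
Product = -70

-70


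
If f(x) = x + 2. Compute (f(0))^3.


f(0) = 2
(2)^3 = 8

8


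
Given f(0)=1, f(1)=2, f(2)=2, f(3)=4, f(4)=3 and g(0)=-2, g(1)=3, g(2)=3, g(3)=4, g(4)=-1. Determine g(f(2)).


f(2) = 2
g(2) = 3

3


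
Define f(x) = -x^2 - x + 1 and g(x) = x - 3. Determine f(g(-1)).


g(-1) = -4
f(-4) = (-1)*(-4)^2 - 1*(-4) + 1 = -11

-11


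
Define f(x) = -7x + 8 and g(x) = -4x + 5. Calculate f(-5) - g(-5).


f(-5) = 43
g(-5) = 25
Difference = 18

18


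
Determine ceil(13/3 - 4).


13/3 = 4.3333
4.3333 - 4 = 0.3333
ceil(0.3333) = 1

1


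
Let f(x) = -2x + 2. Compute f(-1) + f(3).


f(-1) = 4
f(3) = -4
Sum = 0

0


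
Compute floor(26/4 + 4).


26/4 = 6.5
6.5 + 4 = 10.5
floor(10.5) = 10

10


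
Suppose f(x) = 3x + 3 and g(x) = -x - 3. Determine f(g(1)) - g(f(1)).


f(g(1)) = -9
g(f(1)) = -9
Difference = 0

0


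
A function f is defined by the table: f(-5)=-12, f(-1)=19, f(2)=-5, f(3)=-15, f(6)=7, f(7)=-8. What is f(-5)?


-12


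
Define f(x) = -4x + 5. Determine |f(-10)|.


f(-10) = 45
|45| = 45

45


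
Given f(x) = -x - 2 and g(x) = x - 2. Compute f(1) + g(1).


f(1) = -3
g(1) = -1
Sum = -4

-4


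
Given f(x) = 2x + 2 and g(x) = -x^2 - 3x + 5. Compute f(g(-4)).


4


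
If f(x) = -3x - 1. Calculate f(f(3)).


29


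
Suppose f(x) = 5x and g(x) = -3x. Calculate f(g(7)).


g(7) = -21
f(-21) = -105

-105


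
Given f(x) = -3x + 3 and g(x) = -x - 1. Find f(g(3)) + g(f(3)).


f(g(3)) = 15
g(f(3)) = 5
Sum = 20

20


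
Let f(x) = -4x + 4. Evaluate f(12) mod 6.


4


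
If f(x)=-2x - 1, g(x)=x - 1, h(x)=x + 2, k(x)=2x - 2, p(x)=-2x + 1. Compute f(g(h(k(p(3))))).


p(3) = -5
k(-5) = -12
h(-12) = -10
g(-10) = -11
f(-11) = 21

21


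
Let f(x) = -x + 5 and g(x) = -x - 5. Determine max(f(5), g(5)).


f(5) = 0
g(5) = -10
max = 0

0


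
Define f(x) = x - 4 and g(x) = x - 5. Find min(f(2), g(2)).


f(2) = -2
g(2) = -3
min = -3

-3


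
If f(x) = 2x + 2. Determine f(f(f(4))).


f(4) = 10
f(10) = 22
f(22) = 46

46


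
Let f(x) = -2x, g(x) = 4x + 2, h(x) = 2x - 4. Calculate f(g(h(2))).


h(2) = 0
g(0) = 2
f(2) = -4

-4


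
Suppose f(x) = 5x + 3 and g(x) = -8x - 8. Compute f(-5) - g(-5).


f(-5) = -22
g(-5) = 32
Difference = -54

-54


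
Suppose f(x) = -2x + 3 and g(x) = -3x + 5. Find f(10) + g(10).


f(10) = -17
g(10) = -25
Sum = -42

-42


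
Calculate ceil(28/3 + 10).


28/3 = 9.3333
9.3333 + 10 = 19.3333
ceil(19.3333) = 20

20


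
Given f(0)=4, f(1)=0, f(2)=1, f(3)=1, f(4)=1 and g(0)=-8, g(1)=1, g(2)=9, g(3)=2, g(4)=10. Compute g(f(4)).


f(4) = 1
g(1) = 1

1


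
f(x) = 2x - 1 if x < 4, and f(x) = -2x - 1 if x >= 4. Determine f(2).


3


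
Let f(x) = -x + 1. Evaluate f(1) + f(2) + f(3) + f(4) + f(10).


f(1) = 0
f(2) = -1
f(3) = -2
f(4) = -3
f(10) = -9
Sum = -15

-15


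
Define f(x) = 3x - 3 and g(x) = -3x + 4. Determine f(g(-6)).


g(-6) = 22
f(22) = 63

63


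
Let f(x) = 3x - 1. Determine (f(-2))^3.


f(-2) = -7
(-7)^3 = -343

-343


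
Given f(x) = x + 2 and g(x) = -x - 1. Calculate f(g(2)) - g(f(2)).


f(g(2)) = -1
g(f(2)) = -5
Difference = 4

4


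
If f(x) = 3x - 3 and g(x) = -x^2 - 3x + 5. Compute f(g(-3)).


g(-3) = 5
f(5) = 12

12


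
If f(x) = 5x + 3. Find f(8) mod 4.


f(8) = 43
43 mod 4 = 3

3


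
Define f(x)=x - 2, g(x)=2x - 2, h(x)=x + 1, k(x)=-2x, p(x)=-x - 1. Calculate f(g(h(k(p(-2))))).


p(-2) = 1
k(1) = -2
h(-2) = -1
g(-1) = -4
f(-4) = -6

-6


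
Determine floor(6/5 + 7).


6/5 = 1.2
1.2 + 7 = 8.2
floor(8.2) = 8

8


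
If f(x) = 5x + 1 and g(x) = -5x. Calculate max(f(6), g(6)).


f(6) = 31
g(6) = -30
max = 31

31


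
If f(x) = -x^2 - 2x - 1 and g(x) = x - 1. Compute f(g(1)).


-1


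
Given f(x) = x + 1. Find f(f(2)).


f(2) = 3
f(3) = 4

4


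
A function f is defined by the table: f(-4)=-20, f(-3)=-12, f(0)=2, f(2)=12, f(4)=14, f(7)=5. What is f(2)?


Reading from the table at x = 2

12


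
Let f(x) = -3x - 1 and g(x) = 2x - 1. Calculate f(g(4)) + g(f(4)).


f(g(4)) = -22
g(f(4)) = -27
Sum = -49

-49


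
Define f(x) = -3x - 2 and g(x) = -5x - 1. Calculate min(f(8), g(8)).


f(8) = -26
g(8) = -41
min = -41

-41


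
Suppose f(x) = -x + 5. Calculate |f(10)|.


f(10) = -5
|-5| = 5

5


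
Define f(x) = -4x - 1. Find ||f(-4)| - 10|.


f(-4) = 15
|15| = 15
|15 - 10| = 5

5


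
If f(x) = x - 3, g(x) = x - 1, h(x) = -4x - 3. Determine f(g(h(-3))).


h(-3) = 9
g(9) = 8
f(8) = 5

5


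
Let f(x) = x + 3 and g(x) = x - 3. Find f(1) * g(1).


f(1) = 4
g(1) = -2
Product = -8

-8


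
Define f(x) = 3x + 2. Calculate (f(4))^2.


f(4) = 14
(14)^2 = 196

196


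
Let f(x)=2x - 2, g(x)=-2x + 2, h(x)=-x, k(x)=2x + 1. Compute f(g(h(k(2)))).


22


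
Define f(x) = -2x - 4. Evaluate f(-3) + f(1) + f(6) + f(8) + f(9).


f(-3) = 2
f(1) = -6
f(6) = -16
f(8) = -20
f(9) = -22
Sum = -62

-62


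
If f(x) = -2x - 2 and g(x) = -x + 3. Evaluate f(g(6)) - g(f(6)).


f(g(6)) = 4
g(f(6)) = 17
Difference = -13

-13


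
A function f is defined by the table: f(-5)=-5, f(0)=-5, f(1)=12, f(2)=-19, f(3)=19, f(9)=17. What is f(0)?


Reading from the table at x = 0

-5


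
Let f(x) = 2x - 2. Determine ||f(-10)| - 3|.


f(-10) = -22
|-22| = 22
|22 - 3| = 19

19


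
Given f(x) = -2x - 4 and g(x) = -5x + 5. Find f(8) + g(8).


f(8) = -20
g(8) = -35
Sum = -55

-55


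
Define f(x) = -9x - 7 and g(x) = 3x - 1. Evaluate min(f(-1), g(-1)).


-4


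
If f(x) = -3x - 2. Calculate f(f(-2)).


f(-2) = 4
f(4) = -14

-14


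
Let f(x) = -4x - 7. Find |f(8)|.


f(8) = -39
|-39| = 39

39


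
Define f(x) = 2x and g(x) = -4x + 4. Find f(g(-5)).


48


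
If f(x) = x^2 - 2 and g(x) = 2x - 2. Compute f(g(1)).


-2


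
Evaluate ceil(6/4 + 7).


9


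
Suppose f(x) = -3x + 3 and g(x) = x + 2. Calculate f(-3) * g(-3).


f(-3) = 12
g(-3) = -1
Product = -12

-12


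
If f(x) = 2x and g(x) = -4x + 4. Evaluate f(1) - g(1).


f(1) = 2
g(1) = 0
Difference = 2

2


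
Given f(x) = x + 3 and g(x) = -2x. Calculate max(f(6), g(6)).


f(6) = 9
g(6) = -12
max = 9

9


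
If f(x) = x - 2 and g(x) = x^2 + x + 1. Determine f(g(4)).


g(4) = 21
f(21) = 19

19


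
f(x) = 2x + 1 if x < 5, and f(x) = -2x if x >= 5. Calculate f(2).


2 satisfies x < 5
f(2) = 5

5


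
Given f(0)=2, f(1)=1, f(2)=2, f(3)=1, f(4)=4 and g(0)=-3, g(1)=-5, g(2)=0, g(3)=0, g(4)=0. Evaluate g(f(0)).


0


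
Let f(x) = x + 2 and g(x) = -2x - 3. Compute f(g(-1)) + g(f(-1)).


f(g(-1)) = 1
g(f(-1)) = -5
Sum = -4

-4


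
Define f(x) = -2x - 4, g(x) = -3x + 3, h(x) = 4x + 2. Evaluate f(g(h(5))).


h(5) = 22
g(22) = -63
f(-63) = 122

122


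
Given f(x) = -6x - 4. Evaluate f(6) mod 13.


12


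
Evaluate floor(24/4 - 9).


24/4 = 6
6 - 9 = -3
floor(-3) = -3

-3


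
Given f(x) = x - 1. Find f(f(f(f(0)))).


f(0) = -1
f(-1) = -2
f(-2) = -3
f(-3) = -4

-4


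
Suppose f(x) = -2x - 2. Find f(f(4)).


f(4) = -10
f(-10) = 18

18


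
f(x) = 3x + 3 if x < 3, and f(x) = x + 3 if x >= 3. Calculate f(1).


1 satisfies x < 3
f(1) = 6

6


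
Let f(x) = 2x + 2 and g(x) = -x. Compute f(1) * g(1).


f(1) = 4
g(1) = -1
Product = -4

-4


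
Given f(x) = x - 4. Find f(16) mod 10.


f(16) = 12
12 mod 10 = 2

2


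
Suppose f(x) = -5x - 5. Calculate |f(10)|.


55


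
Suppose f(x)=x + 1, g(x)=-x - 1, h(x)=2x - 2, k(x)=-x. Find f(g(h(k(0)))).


k(0) = 0
h(0) = -2
g(-2) = 1
f(1) = 2

2


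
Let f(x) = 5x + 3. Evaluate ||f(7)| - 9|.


29


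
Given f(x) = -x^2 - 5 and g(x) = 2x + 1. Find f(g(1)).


g(1) = 3
f(3) = (-1)*(3)^2 - 5 = -14

-14


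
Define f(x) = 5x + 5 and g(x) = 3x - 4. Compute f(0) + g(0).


f(0) = 5
g(0) = -4
Sum = 1

1


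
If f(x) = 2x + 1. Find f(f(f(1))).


f(1) = 3
f(3) = 7
f(7) = 15

15


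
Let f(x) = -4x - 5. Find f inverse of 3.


Solve -4x - 5 = 3
x = (3 + 5) / (-4) = -2

-2


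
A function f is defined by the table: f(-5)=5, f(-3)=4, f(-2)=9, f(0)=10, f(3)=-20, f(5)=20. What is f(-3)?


Reading from the table at x = -3

4


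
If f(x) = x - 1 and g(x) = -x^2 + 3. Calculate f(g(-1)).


g(-1) = 2
f(2) = 1

1


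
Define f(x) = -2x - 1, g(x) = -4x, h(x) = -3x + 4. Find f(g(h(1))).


h(1) = 1
g(1) = -4
f(-4) = 7

7


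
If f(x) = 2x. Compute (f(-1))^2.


f(-1) = -2
(-2)^2 = 4

4


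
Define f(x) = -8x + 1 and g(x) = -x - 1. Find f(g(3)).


g(3) = -4
f(-4) = 33

33


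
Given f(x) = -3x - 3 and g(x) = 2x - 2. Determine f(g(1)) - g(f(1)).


f(g(1)) = -3
g(f(1)) = -14
Difference = 11

11


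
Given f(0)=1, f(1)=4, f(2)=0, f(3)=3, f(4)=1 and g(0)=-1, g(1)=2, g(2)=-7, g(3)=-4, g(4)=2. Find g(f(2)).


f(2) = 0
g(0) = -1

-1


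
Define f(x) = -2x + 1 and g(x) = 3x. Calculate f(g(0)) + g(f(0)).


f(g(0)) = 1
g(f(0)) = 3
Sum = 4

4


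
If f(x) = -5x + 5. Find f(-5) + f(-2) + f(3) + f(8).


f(-5) = 30
f(-2) = 15
f(3) = -10
f(8) = -35
Sum = 0

0


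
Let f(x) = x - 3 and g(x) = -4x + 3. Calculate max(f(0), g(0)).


f(0) = -3
g(0) = 3
max = 3

3


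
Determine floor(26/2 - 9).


26/2 = 13
13 - 9 = 4
floor(4) = 4

4


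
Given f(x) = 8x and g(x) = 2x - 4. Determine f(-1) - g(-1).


f(-1) = -8
g(-1) = -6
Difference = -2

-2


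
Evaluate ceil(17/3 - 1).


17/3 = 5.6667
5.6667 - 1 = 4.6667
ceil(4.6667) = 5

5


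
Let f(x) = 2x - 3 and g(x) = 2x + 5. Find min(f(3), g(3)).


3


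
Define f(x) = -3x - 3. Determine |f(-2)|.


f(-2) = 3
|3| = 3

3


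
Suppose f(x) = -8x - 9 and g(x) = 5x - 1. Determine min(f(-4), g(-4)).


-21


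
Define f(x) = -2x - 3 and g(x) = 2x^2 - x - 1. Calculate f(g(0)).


-1


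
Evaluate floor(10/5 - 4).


10/5 = 2
2 - 4 = -2
floor(-2) = -2

-2


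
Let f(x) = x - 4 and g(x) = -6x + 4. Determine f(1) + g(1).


f(1) = -3
g(1) = -2
Sum = -5

-5


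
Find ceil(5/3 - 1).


5/3 = 1.6667
1.6667 - 1 = 0.6667
ceil(0.6667) = 1

1


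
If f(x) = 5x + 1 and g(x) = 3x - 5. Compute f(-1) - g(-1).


f(-1) = -4
g(-1) = -8
Difference = 4

4


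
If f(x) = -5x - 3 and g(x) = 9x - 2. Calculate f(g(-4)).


g(-4) = -38
f(-38) = 187

187


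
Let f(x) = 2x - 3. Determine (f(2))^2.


f(2) = 1
(1)^2 = 1

1


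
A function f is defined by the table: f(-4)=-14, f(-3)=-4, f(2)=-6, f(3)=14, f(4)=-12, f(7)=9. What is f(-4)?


-14


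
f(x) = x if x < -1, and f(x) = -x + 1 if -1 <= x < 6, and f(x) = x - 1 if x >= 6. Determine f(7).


6


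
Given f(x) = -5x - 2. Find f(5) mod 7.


1


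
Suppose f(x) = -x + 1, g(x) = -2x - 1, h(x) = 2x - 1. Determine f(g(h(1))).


h(1) = 1
g(1) = -3
f(-3) = 4

4


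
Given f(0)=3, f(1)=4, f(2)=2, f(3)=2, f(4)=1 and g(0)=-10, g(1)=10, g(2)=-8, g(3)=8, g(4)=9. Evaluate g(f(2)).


f(2) = 2
g(2) = -8

-8


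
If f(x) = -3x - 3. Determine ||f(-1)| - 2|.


f(-1) = 0
|0| = 0
|0 - 2| = 2

2


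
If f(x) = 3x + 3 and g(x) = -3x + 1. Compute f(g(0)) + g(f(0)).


f(g(0)) = 6
g(f(0)) = -8
Sum = -2

-2


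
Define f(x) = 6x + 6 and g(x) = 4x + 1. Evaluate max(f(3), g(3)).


24


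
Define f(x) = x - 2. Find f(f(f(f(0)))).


f(0) = -2
f(-2) = -4
f(-4) = -6
f(-6) = -8

-8


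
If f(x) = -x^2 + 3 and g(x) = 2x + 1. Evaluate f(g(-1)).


g(-1) = -1
f(-1) = (-1)*(-1)^2 + 3 = 2

2


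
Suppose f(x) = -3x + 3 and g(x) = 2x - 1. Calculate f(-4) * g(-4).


f(-4) = 15
g(-4) = -9
Product = -135

-135


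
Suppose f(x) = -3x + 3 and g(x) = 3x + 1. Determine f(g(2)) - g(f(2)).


f(g(2)) = -18
g(f(2)) = -8
Difference = -10

-10


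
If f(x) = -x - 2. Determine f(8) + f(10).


-22


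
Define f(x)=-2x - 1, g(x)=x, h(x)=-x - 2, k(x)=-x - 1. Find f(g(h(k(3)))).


k(3) = -4
h(-4) = 2
g(2) = 2
f(2) = -5

-5


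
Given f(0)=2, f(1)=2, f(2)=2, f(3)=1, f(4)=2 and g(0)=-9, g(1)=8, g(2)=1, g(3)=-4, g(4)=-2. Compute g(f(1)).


f(1) = 2
g(2) = 1

1


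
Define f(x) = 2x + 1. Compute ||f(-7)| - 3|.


10


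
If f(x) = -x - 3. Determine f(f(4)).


f(4) = -7
f(-7) = 4

4


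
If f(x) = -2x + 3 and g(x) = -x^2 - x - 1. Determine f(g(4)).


g(4) = -21
f(-21) = 45

45


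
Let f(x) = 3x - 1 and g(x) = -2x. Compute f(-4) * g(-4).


f(-4) = -13
g(-4) = 8
Product = -104

-104


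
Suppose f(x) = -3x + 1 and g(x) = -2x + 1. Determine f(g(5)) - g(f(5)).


-1


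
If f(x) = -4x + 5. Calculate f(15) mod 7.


f(15) = -55
-55 mod 7 = 1

1


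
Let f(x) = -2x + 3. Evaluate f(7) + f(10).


f(7) = -11
f(10) = -17
Sum = -28

-28


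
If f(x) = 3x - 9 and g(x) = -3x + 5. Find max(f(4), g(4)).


f(4) = 3
g(4) = -7
max = 3

3


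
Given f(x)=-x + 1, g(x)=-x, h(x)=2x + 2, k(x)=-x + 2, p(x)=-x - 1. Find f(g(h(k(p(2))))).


p(2) = -3
k(-3) = 5
h(5) = 12
g(12) = -12
f(-12) = 13

13


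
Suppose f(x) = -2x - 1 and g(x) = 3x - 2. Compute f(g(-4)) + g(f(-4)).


f(g(-4)) = 27
g(f(-4)) = 19
Sum = 46

46


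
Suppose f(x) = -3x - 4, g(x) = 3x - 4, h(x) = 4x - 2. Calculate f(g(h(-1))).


h(-1) = -6
g(-6) = -22
f(-22) = 62

62


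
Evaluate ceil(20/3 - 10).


20/3 = 6.6667
6.6667 - 10 = -3.3333
ceil(-3.3333) = -3

-3


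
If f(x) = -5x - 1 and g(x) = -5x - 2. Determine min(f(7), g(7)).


f(7) = -36
g(7) = -37
min = -37

-37


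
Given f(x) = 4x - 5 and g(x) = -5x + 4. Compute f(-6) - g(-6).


f(-6) = -29
g(-6) = 34
Difference = -63

-63


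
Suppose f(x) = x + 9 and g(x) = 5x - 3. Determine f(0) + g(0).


f(0) = 9
g(0) = -3
Sum = 6

6


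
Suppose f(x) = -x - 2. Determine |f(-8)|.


f(-8) = 6
|6| = 6

6


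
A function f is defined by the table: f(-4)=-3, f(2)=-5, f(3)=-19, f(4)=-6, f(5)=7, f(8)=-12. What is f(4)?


Reading from the table at x = 4

-6


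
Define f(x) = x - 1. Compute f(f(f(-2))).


f(-2) = -3
f(-3) = -4
f(-4) = -5

-5


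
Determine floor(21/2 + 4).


21/2 = 10.5
10.5 + 4 = 14.5
floor(14.5) = 14

14


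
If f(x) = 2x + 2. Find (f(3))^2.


f(3) = 8
(8)^2 = 64

64


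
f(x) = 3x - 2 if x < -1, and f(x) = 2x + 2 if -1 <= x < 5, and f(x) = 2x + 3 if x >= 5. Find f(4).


4 satisfies -1 <= x < 5
f(4) = 10

10


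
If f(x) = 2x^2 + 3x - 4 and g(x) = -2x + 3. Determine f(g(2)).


-5


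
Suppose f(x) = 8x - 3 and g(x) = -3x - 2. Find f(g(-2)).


g(-2) = 4
f(4) = 29

29


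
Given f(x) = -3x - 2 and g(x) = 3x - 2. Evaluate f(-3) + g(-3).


f(-3) = 7
g(-3) = -11
Sum = -4

-4


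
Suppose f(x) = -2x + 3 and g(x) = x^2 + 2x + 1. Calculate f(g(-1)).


g(-1) = 0
f(0) = 3

3


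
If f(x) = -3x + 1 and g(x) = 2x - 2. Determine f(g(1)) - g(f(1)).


f(g(1)) = 1
g(f(1)) = -6
Difference = 7

7


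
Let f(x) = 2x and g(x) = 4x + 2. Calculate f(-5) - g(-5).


8


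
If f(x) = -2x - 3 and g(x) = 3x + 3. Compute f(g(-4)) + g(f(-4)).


f(g(-4)) = 15
g(f(-4)) = 18
Sum = 33

33


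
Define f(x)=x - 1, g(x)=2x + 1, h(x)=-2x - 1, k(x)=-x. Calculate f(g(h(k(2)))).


k(2) = -2
h(-2) = 3
g(3) = 7
f(7) = 6

6


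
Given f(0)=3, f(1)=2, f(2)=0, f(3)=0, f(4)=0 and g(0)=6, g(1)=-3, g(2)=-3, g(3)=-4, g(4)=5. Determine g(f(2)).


f(2) = 0
g(0) = 6

6


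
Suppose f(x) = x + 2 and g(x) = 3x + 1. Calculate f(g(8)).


g(8) = 25
f(25) = 27

27


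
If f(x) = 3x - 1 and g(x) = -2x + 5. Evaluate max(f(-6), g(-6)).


17


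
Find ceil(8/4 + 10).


8/4 = 2
2 + 10 = 12
ceil(12) = 12

12


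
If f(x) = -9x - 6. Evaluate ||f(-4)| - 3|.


f(-4) = 30
|30| = 30
|30 - 3| = 27

27


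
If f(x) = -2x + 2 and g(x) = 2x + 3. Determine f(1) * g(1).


f(1) = 0
g(1) = 5
Product = 0

0


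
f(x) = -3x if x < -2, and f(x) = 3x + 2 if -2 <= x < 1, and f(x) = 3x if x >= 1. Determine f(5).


5 satisfies x >= 1
f(5) = 15

15


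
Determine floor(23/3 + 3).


10


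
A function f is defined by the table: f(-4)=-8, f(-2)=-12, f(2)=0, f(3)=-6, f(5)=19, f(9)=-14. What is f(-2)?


-12


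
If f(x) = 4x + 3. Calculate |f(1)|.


7


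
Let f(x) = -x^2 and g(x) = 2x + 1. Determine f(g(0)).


g(0) = 1
f(1) = (-1)*(1)^2 = -1

-1


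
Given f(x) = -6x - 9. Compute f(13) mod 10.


f(13) = -87
-87 mod 10 = 3

3


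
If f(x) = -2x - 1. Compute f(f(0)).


f(0) = -1
f(-1) = 1

1


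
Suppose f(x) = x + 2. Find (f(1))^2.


9


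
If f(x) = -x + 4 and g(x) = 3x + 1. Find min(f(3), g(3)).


f(3) = 1
g(3) = 10
min = 1

1


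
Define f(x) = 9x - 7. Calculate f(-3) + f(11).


f(-3) = -34
f(11) = 92
Sum = 58

58


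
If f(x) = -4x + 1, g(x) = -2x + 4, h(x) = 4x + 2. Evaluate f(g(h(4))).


h(4) = 18
g(18) = -32
f(-32) = 129

129


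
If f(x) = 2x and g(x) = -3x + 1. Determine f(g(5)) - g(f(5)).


1


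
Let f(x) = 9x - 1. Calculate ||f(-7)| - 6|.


58


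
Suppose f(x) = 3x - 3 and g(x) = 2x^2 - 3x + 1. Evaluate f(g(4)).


60


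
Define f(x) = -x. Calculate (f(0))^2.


0


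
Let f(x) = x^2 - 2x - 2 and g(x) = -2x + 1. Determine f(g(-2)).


g(-2) = 5
f(5) = 1*(5)^2 - 2*(5) - 2 = 13

13


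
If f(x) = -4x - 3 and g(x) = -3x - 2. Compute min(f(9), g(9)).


f(9) = -39
g(9) = -29
min = -39

-39


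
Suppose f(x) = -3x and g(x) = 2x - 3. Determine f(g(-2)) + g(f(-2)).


f(g(-2)) = 21
g(f(-2)) = 9
Sum = 30

30


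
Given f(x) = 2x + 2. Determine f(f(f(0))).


14


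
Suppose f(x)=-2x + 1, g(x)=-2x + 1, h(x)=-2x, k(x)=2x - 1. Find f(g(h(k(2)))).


-25


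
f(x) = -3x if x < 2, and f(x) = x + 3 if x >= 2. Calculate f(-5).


-5 satisfies x < 2
f(-5) = 15

15


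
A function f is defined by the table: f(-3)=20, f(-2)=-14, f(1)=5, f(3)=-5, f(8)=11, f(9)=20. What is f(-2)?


Reading from the table at x = -2

-14


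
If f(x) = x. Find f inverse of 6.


6


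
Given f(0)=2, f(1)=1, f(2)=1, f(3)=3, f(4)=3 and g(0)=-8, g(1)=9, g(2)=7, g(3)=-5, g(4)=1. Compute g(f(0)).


f(0) = 2
g(2) = 7

7


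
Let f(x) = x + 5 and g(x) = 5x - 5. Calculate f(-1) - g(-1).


14


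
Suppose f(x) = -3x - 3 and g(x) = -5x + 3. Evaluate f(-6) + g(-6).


f(-6) = 15
g(-6) = 33
Sum = 48

48


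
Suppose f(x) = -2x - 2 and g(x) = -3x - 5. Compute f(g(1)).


14


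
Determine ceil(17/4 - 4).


17/4 = 4.25
4.25 - 4 = 0.25
ceil(0.25) = 1

1


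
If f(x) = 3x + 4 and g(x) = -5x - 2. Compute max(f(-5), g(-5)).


f(-5) = -11
g(-5) = 23
max = 23

23


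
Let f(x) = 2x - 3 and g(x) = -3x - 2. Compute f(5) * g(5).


f(5) = 7
g(5) = -17
Product = -119

-119


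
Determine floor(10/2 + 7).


12


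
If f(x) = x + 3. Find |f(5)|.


f(5) = 8
|8| = 8

8


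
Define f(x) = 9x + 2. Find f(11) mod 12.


f(11) = 101
101 mod 12 = 5

5


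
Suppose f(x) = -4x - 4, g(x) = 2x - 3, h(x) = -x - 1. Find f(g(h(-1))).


8


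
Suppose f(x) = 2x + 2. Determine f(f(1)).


f(1) = 4
f(4) = 10

10


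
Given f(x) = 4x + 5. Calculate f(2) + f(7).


46


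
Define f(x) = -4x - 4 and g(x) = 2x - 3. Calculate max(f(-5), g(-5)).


f(-5) = 16
g(-5) = -13
max = 16

16


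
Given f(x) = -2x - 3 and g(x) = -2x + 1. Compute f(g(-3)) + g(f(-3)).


-22


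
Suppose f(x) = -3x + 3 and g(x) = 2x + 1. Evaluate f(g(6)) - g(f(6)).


f(g(6)) = -36
g(f(6)) = -29
Difference = -7

-7


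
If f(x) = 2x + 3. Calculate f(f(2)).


f(2) = 7
f(7) = 17

17


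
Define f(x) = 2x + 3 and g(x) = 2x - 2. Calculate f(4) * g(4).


f(4) = 11
g(4) = 6
Product = 66

66


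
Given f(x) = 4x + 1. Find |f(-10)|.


39


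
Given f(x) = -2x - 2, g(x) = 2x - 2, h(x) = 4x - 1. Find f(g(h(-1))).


h(-1) = -5
g(-5) = -12
f(-12) = 22

22


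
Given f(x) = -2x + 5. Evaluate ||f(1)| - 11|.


f(1) = 3
|3| = 3
|3 - 11| = 8

8


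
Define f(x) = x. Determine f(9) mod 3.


f(9) = 9
9 mod 3 = 0

0


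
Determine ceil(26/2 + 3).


26/2 = 13
13 + 3 = 16
ceil(16) = 16

16


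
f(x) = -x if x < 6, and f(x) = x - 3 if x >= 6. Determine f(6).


6 satisfies x >= 6
f(6) = 3

3


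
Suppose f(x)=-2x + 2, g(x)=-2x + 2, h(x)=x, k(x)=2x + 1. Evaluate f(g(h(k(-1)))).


k(-1) = -1
h(-1) = -1
g(-1) = 4
f(4) = -6

-6


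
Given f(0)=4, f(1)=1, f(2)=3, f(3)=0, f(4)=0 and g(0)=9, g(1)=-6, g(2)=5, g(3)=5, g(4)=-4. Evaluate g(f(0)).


-4
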